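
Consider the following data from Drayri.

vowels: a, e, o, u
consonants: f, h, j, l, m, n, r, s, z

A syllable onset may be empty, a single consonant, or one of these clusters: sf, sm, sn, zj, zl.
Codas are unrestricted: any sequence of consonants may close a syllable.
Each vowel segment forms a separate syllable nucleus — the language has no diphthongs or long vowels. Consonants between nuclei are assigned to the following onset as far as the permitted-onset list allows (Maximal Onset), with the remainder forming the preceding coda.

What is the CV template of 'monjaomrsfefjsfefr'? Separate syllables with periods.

Vowels present: o, a, o, e, e; each is a nucleus, giving 5 syllables.
/o…a/ gap (V1→V2): cluster /nj/ — the longest permitted-onset suffix is /j/; onset = /j/, preceding coda = /n/.
/a…o/ gap (V2→V3): no consonants, so the boundary falls immediately after /a/.
/o…e/ gap (V3→V4): /mrsf/; trying suffixes from longest down, /sf/ is the first permitted one, so coda /mr/ | onset /sf/.
/e…e/ gap (V4→V5): cluster /fjsf/ — the longest permitted-onset suffix is /sf/; onset = /sf/, preceding coda = /fj/.
Result: mon.ja.omr.sfefj.sfefr.
Mapping each syllable to C/V: /mon/ → CVC, /ja/ → CV, /omr/ → VCC, /sfefj/ → CCVCC, /sfefr/ → CCVCC.

CVC.CV.VCC.CCVCC.CCVCC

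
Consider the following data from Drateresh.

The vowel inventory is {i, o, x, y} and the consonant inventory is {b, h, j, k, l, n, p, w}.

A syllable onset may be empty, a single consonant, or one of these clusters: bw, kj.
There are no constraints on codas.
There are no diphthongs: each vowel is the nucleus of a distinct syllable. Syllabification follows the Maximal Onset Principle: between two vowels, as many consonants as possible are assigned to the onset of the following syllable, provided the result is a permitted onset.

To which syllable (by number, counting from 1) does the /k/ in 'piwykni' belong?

Vowels present: i, y, i; each is a nucleus, giving 3 syllables.
V1 /i/ – V2 /y/: just /w/ — single C goes to the following onset.
V2 /y/ – V3 /i/: /kn/ — longest licit onset from the right is /n/, leaving /k/ as coda.
So the parse is pi.wyk.ni.
The /k/ is in the coda of syllable 2 (/wyk/).

2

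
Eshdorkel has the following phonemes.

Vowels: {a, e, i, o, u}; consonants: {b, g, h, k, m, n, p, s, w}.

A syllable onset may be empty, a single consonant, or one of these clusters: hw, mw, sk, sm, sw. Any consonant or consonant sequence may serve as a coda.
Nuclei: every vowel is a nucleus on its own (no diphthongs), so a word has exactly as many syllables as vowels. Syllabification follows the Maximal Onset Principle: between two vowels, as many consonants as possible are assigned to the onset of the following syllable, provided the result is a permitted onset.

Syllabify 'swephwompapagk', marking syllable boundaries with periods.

Nuclei (vowels): e, o, a, a → 4 syllables.
σ1/σ2 boundary: /phw/; trying suffixes from longest down, /hw/ is the first permitted one, so coda /p/ | onset /hw/.
σ2/σ3 boundary: /mp/; trying suffixes from longest down, /p/ is the first permitted one, so coda /m/ | onset /p/.
σ3/σ4 boundary: /p/ is a single consonant, so it becomes the next onset.

swep.hwom.pa.pagk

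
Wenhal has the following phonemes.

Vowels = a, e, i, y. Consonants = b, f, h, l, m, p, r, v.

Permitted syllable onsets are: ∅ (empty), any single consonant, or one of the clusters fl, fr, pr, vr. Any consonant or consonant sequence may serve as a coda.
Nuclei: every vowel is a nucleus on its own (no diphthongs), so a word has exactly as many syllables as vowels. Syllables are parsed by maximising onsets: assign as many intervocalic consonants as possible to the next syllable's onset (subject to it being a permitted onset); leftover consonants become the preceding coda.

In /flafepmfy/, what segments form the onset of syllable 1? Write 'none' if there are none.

fl

The vowels are a, e, y — 3 nuclei, so 3 syllables.
V1 /a/ – V2 /e/: just /f/ — single C goes to the following onset.
V2 /e/ – V3 /y/: cluster /pmf/ — the longest permitted-onset suffix is /f/; onset = /f/, preceding coda = /pm/.
Result: fla.fepm.fy.
Syllable 1 is /fla/: onset /fl/, nucleus /a/, coda ∅.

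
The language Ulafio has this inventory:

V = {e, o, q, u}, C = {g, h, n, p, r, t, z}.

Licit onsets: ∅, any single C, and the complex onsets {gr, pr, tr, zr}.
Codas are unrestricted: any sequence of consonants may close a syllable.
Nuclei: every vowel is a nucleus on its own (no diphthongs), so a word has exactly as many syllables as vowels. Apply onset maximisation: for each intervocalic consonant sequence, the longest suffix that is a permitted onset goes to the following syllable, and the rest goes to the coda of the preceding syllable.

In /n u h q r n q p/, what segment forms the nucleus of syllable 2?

q

Nuclei (vowels): u, q, q → 3 syllables.
The second nucleus (vowel 2 from the left) is /q/.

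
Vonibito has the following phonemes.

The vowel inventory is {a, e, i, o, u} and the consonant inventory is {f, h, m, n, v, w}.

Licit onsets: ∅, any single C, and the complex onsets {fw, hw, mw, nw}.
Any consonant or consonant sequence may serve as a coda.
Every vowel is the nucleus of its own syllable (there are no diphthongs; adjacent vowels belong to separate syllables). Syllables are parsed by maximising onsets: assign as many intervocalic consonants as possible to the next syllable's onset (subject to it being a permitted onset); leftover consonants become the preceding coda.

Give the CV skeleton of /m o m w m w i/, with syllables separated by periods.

Nuclei (vowels): o, i → 2 syllables.
/o…i/ gap (V1→V2): /mwmw/ splits as /mw/ + /mw/ (/mw/ is the longest suffix that is a licit onset).
Putting it together: momw.mwi.
Mapping each syllable to C/V: /momw/ → CVCC, /mwi/ → CCV.

CVCC.CCV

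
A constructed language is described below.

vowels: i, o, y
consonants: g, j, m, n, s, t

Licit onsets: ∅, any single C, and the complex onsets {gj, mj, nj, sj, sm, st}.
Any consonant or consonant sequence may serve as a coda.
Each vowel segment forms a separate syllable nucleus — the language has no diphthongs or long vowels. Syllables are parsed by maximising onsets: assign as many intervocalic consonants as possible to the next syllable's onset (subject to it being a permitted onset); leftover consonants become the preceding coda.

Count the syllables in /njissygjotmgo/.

4

Vowels present: i, y, o, o; each is a nucleus, giving 4 syllables.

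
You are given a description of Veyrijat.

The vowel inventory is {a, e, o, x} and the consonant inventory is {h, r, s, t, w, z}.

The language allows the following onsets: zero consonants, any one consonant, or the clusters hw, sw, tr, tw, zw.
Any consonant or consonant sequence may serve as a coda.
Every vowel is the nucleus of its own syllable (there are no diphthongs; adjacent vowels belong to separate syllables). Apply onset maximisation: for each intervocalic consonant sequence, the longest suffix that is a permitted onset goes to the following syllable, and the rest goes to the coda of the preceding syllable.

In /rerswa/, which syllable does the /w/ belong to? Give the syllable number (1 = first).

The vowels are e, a — 2 nuclei, so 2 syllables.
σ1/σ2 boundary: /rsw/ splits as /r/ + /sw/ (/sw/ is the longest suffix that is a licit onset).
So the parse is rer.swa.
The /w/ is in the onset of syllable 2 (/swa/).

2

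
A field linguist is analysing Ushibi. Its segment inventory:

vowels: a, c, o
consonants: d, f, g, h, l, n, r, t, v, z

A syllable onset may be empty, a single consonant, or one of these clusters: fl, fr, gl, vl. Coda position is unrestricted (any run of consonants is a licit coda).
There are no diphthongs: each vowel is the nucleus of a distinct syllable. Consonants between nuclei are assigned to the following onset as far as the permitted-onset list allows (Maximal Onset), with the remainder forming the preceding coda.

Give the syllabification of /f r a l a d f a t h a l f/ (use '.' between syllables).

Vowels present: a, a, a, a; each is a nucleus, giving 4 syllables.
V1 /a/ – V2 /a/: just /l/ — single C goes to the following onset.
V2 /a/ – V3 /a/: /df/ — longest licit onset from the right is /f/, leaving /d/ as coda.
V3 /a/ – V4 /a/: /th/; trying suffixes from longest down, /h/ is the first permitted one, so coda /t/ | onset /h/.

fra.lad.fat.half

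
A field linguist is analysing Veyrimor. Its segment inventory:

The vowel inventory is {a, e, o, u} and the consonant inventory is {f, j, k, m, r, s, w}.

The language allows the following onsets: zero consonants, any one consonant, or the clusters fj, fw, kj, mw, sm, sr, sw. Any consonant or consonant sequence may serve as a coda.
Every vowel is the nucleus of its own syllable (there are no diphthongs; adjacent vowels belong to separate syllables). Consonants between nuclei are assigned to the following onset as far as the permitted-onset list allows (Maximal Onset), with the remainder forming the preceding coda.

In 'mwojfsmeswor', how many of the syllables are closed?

Nuclei (vowels): o, e, o → 3 syllables.
Between /o/ (V1) and /e/ (V2): /jfsm/ — longest licit onset from the right is /sm/, leaving /jf/ as coda.
Between /e/ (V2) and /o/ (V3): cluster /sw/ — /sw/ is itself a permitted onset, so the whole cluster goes right; preceding coda = ∅.
Putting it together: mwojf.sme.swor.
Classifying each syllable: /mwojf/ (closed), /sme/ (open), /swor/ (closed).
Closed syllables: 2.

2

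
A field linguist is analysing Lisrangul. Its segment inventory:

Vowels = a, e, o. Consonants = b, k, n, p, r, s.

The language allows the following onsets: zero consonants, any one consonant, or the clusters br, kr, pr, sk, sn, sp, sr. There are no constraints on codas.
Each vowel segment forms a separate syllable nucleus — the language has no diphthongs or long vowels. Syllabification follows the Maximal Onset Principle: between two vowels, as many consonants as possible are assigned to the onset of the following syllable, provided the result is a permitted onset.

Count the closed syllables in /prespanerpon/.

2

The vowels are e, a, e, o — 4 nuclei, so 4 syllables.
V1 /e/ – V2 /a/: /sp/ is a licit onset in full, so it all attaches to the next syllable.
V2 /a/ – V3 /e/: /n/ is a single consonant, so it becomes the next onset.
V3 /e/ – V4 /o/: /rp/ — longest licit onset from the right is /p/, leaving /r/ as coda.
Putting it together: pre.spa.ner.pon.
Classifying each syllable: /pre/ (open), /spa/ (open), /ner/ (closed), /pon/ (closed).
Closed syllables: 2.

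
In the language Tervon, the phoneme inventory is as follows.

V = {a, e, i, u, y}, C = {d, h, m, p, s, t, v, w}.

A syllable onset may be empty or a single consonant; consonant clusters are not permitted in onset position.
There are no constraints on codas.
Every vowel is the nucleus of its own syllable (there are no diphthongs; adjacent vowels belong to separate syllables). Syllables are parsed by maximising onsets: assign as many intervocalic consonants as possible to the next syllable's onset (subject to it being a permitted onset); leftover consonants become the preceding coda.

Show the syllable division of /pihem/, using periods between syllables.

pi.hem

The vowels are i, e — 2 nuclei, so 2 syllables.
σ1/σ2 boundary: /h/ is a single consonant, so it becomes the next onset.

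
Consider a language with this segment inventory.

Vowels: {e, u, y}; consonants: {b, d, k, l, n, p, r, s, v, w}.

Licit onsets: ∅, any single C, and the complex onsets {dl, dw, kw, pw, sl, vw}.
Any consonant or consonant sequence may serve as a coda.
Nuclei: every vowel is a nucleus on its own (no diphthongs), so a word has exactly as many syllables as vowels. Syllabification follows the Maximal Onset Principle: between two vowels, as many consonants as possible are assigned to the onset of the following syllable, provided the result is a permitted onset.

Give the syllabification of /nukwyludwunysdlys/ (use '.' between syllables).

Nuclei (vowels): u, y, u, u, y, y → 6 syllables.
σ1/σ2 boundary: /kw/ — entire cluster is a permitted onset → onset /kw/, coda ∅.
σ2/σ3 boundary: just /l/ — single C goes to the following onset.
σ3/σ4 boundary: /dw/ is a licit onset in full, so it all attaches to the next syllable.
σ4/σ5 boundary: /n/ → onset of the next syllable (single consonants are always licit onsets).
σ5/σ6 boundary: /sdl/ splits as /s/ + /dl/ (/dl/ is the longest suffix that is a licit onset).

nu.kwy.lu.dwu.nys.dlys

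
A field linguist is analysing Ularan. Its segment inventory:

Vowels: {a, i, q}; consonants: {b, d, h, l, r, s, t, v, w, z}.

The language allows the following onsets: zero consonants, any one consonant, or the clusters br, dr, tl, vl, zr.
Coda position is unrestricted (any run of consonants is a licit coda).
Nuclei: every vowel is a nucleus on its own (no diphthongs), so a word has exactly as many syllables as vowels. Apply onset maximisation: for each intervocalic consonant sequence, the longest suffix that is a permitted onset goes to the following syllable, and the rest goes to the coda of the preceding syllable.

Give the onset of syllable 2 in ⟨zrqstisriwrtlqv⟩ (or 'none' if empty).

t

Vowels present: q, i, i, q; each is a nucleus, giving 4 syllables.
Between /q/ (V1) and /i/ (V2): /st/ splits as /s/ + /t/ (/t/ is the longest suffix that is a licit onset).
Between /i/ (V2) and /i/ (V3): /sr/; trying suffixes from longest down, /r/ is the first permitted one, so coda /s/ | onset /r/.
Between /i/ (V3) and /q/ (V4): /wrtl/ — longest licit onset from the right is /tl/, leaving /wr/ as coda.
Syllabification: zrqs.tis.riwr.tlqv.
Syllable 2 is /tis/: onset /t/, nucleus /i/, coda /s/.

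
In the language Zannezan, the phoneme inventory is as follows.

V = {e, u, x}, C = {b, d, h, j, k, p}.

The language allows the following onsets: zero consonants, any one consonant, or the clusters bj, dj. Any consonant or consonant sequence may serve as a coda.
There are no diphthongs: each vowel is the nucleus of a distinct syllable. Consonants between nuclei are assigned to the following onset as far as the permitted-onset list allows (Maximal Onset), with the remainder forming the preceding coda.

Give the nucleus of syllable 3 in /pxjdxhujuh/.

u

Vowels present: x, x, u, u; each is a nucleus, giving 4 syllables.
The third nucleus (vowel 3 from the left) is /u/.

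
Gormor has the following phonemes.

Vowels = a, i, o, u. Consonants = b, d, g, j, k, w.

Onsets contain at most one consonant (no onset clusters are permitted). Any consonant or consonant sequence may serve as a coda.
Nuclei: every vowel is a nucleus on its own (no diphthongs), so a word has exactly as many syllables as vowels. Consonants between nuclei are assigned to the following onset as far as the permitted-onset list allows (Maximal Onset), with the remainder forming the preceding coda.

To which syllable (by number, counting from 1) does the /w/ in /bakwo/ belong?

The vowels are a, o — 2 nuclei, so 2 syllables.
Between /a/ (V1) and /o/ (V2): /kw/ splits as /k/ + /w/ (/w/ is the longest suffix that is a licit onset).
Result: bak.wo.
The /w/ is in the onset of syllable 2 (/wo/).

2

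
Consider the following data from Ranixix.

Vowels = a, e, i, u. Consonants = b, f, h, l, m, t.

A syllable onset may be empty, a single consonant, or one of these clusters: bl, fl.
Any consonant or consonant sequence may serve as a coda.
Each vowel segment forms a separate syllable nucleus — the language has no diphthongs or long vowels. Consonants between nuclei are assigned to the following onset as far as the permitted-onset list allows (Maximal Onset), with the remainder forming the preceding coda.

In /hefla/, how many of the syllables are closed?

0

Nuclei (vowels): e, a → 2 syllables.
V1 /e/ – V2 /a/: cluster /fl/ — /fl/ is itself a permitted onset, so the whole cluster goes right; preceding coda = ∅.
Syllabification: he.fla.
Classifying each syllable: /he/ (open), /fla/ (open).
Closed syllables: 0.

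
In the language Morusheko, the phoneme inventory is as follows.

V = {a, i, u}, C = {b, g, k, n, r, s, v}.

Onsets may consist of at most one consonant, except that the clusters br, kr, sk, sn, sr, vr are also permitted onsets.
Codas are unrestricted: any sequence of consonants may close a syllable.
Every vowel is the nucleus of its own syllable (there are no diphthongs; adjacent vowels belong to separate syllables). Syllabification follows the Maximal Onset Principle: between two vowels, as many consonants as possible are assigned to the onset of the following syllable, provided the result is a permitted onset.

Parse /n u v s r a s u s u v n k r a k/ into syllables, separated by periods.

Nuclei (vowels): u, a, u, u, a → 5 syllables.
Between /u/ (V1) and /a/ (V2): cluster /vsr/ — the longest permitted-onset suffix is /sr/; onset = /sr/, preceding coda = /v/.
Between /a/ (V2) and /u/ (V3): /s/ is a single consonant, so it becomes the next onset.
Between /u/ (V3) and /u/ (V4): /s/ → onset of the next syllable (single consonants are always licit onsets).
Between /u/ (V4) and /a/ (V5): cluster /vnkr/ — the longest permitted-onset suffix is /kr/; onset = /kr/, preceding coda = /vn/.

nuv.sra.su.suvn.krak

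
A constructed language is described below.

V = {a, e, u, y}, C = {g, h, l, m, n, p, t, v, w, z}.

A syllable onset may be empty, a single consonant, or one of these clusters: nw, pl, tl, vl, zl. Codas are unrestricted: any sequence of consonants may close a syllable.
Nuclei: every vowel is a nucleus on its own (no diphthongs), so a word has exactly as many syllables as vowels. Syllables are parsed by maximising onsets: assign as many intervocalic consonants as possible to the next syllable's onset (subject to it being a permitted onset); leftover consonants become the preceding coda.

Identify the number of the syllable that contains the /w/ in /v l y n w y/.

Vowels present: y, y; each is a nucleus, giving 2 syllables.
V1 /y/ – V2 /y/: /nw/ — entire cluster is a permitted onset → onset /nw/, coda ∅.
Syllabification: vly.nwy.
The /w/ is in the onset of syllable 2 (/nwy/).

2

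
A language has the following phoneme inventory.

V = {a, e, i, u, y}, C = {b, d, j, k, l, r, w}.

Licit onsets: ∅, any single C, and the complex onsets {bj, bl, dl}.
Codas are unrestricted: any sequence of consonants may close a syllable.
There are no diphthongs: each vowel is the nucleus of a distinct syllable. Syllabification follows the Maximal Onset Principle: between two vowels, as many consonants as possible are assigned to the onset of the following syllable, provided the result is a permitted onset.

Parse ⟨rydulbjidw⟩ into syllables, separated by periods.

ry.dul.bjidw

Nuclei (vowels): y, u, i → 3 syllables.
σ1/σ2 boundary: /d/ → onset of the next syllable (single consonants are always licit onsets).
σ2/σ3 boundary: /lbj/ splits as /l/ + /bj/ (/bj/ is the longest suffix that is a licit onset).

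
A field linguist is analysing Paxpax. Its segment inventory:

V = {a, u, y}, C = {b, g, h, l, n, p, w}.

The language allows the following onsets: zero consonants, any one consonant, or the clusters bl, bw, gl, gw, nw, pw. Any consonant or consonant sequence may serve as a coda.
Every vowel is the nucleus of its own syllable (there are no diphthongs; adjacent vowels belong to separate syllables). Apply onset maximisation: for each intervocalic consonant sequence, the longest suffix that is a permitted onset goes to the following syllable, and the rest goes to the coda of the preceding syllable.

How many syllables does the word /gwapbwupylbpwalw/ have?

4

Nuclei (vowels): a, u, y, a → 4 syllables.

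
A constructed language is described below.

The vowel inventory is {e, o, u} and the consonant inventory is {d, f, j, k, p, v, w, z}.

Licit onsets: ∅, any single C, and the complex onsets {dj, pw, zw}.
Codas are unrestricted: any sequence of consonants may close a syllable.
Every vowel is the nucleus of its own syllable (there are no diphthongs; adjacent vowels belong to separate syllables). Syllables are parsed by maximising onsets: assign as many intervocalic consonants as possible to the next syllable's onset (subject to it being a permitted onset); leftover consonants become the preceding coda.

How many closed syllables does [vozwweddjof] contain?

3

Vowels present: o, e, o; each is a nucleus, giving 3 syllables.
σ1/σ2 boundary: /zww/ — longest licit onset from the right is /w/, leaving /zw/ as coda.
σ2/σ3 boundary: /ddj/; trying suffixes from longest down, /dj/ is the first permitted one, so coda /d/ | onset /dj/.
Putting it together: vozw.wed.djof.
Classifying each syllable: /vozw/ (closed), /wed/ (closed), /djof/ (closed).
Closed syllables: 3.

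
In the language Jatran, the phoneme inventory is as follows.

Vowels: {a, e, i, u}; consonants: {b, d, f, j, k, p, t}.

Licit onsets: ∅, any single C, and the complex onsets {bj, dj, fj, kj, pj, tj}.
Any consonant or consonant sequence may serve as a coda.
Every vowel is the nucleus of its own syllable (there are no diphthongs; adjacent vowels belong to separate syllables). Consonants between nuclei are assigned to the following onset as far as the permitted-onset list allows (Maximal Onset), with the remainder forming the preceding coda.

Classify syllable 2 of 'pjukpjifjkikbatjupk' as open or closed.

closed

The vowels are u, i, i, a, u — 5 nuclei, so 5 syllables.
/u…i/ gap (V1→V2): /kpj/; trying suffixes from longest down, /pj/ is the first permitted one, so coda /k/ | onset /pj/.
/i…i/ gap (V2→V3): /fjk/; trying suffixes from longest down, /k/ is the first permitted one, so coda /fj/ | onset /k/.
/i…a/ gap (V3→V4): /kb/ splits as /k/ + /b/ (/b/ is the longest suffix that is a licit onset).
/a…u/ gap (V4→V5): /tj/ is a licit onset in full, so it all attaches to the next syllable.
So the parse is pjuk.pjifj.kik.ba.tjupk.
Syllable 2 is /pjifj/ with coda /fj/, so it is closed.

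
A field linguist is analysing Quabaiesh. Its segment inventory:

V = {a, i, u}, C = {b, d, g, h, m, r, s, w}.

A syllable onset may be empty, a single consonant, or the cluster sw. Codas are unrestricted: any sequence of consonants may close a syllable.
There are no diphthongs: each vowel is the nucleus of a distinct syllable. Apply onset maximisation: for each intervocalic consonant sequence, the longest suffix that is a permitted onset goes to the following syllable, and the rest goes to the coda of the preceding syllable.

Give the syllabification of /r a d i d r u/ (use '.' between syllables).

Vowels present: a, i, u; each is a nucleus, giving 3 syllables.
σ1/σ2 boundary: /d/ is a single consonant, so it becomes the next onset.
σ2/σ3 boundary: /dr/; trying suffixes from longest down, /r/ is the first permitted one, so coda /d/ | onset /r/.

ra.did.ru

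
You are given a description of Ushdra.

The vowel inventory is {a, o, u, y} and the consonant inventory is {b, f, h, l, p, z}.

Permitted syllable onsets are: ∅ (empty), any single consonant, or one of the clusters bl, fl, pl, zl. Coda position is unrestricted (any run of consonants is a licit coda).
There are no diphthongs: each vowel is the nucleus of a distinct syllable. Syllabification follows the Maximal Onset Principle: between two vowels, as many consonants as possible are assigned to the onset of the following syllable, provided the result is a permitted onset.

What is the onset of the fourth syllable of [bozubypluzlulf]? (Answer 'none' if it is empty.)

pl

Nuclei (vowels): o, u, y, u, u → 5 syllables.
Between /o/ (V1) and /u/ (V2): just /z/ — single C goes to the following onset.
Between /u/ (V2) and /y/ (V3): /b/ is a single consonant, so it becomes the next onset.
Between /y/ (V3) and /u/ (V4): /pl/ — entire cluster is a permitted onset → onset /pl/, coda ∅.
Between /u/ (V4) and /u/ (V5): /zl/ is a licit onset in full, so it all attaches to the next syllable.
Result: bo.zu.by.plu.zlulf.
Syllable 4 is /plu/: onset /pl/, nucleus /u/, coda ∅.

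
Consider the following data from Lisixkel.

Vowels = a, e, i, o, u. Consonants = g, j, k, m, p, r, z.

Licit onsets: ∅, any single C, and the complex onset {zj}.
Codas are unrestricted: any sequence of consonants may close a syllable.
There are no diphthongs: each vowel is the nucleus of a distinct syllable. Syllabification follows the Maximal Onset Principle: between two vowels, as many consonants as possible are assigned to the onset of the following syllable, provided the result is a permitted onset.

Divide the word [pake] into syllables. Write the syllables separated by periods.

pa.ke

Vowels present: a, e; each is a nucleus, giving 2 syllables.
Between /a/ (V1) and /e/ (V2): just /k/ — single C goes to the following onset.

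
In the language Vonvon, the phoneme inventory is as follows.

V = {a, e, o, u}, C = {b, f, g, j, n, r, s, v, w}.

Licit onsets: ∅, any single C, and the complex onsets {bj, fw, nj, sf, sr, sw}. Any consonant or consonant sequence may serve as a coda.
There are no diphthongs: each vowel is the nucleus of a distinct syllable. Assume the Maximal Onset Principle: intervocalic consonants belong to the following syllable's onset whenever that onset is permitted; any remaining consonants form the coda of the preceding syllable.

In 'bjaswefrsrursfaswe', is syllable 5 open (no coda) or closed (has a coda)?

Vowels present: a, e, u, a, e; each is a nucleus, giving 5 syllables.
σ1/σ2 boundary: /sw/ — entire cluster is a permitted onset → onset /sw/, coda ∅.
σ2/σ3 boundary: cluster /frsr/ — the longest permitted-onset suffix is /sr/; onset = /sr/, preceding coda = /fr/.
σ3/σ4 boundary: /rsf/; trying suffixes from longest down, /sf/ is the first permitted one, so coda /r/ | onset /sf/.
σ4/σ5 boundary: /sw/ — entire cluster is a permitted onset → onset /sw/, coda ∅.
So the parse is bja.swefr.srur.sfa.swe.
Syllable 5 is /swe/; it ends in its nucleus with no coda, so it is open.

open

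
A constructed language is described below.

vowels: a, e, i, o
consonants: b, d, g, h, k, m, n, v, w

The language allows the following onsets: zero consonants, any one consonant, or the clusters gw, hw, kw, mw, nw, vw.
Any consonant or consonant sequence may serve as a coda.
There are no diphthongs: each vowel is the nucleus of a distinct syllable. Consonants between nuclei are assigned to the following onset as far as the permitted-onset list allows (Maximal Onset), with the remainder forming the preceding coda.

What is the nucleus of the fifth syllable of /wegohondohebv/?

e

Nuclei (vowels): e, o, o, o, e → 5 syllables.
The fifth nucleus (vowel 5 from the left) is /e/.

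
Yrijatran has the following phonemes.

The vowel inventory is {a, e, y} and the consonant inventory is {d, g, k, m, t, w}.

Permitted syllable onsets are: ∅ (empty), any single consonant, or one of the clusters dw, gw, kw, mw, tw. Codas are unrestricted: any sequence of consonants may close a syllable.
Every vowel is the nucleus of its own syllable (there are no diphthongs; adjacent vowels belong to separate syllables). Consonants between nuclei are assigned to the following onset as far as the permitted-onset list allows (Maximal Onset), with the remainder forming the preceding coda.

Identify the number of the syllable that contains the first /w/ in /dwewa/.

The vowels are e, a — 2 nuclei, so 2 syllables.
/e…a/ gap (V1→V2): /w/ is a single consonant, so it becomes the next onset.
Putting it together: dwe.wa.
The first /w/ is in the onset of syllable 1 (/dwe/).

1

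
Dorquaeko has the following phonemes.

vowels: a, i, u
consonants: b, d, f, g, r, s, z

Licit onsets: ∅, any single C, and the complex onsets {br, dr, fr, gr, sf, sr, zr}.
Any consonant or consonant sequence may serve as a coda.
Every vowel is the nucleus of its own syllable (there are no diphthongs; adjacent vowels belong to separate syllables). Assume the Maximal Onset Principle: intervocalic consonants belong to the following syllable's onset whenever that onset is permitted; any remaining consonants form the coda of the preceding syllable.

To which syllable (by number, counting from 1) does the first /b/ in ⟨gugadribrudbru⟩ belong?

The vowels are u, a, i, u, u — 5 nuclei, so 5 syllables.
/u…a/ gap (V1→V2): /g/ → onset of the next syllable (single consonants are always licit onsets).
/a…i/ gap (V2→V3): /dr/ — entire cluster is a permitted onset → onset /dr/, coda ∅.
/i…u/ gap (V3→V4): /br/ — entire cluster is a permitted onset → onset /br/, coda ∅.
/u…u/ gap (V4→V5): /dbr/; trying suffixes from longest down, /br/ is the first permitted one, so coda /d/ | onset /br/.
So the parse is gu.ga.dri.brud.bru.
The first /b/ is in the onset of syllable 4 (/brud/).

4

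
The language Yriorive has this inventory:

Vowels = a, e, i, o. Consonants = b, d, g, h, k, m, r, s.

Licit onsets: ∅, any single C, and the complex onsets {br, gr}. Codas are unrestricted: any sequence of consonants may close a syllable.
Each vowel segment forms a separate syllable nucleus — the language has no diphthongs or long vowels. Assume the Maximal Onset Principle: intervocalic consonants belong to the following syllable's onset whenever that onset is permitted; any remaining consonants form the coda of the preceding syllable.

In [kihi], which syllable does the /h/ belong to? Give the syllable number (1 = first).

The vowels are i, i — 2 nuclei, so 2 syllables.
V1 /i/ – V2 /i/: just /h/ — single C goes to the following onset.
Syllabification: ki.hi.
The /h/ is in the onset of syllable 2 (/hi/).

2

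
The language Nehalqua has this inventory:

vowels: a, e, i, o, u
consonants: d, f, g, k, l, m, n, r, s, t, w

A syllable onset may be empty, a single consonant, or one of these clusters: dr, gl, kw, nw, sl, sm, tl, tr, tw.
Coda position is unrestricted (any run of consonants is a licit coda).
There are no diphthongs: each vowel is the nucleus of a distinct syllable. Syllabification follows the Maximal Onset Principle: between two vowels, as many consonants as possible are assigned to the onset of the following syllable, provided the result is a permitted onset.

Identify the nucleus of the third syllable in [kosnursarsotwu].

The vowels are o, u, a, o, u — 5 nuclei, so 5 syllables.
The third nucleus (vowel 3 from the left) is /a/.

a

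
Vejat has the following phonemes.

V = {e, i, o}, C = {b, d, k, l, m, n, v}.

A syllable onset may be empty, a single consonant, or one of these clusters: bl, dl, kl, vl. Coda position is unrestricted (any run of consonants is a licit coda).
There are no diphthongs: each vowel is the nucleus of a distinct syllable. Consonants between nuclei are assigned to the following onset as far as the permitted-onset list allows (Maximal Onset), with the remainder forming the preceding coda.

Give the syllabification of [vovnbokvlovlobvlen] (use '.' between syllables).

The vowels are o, o, o, o, e — 5 nuclei, so 5 syllables.
σ1/σ2 boundary: /vnb/ — longest licit onset from the right is /b/, leaving /vn/ as coda.
σ2/σ3 boundary: /kvl/; trying suffixes from longest down, /vl/ is the first permitted one, so coda /k/ | onset /vl/.
σ3/σ4 boundary: /vl/ — entire cluster is a permitted onset → onset /vl/, coda ∅.
σ4/σ5 boundary: cluster /bvl/ — the longest permitted-onset suffix is /vl/; onset = /vl/, preceding coda = /b/.

vovn.bok.vlo.vlob.vlen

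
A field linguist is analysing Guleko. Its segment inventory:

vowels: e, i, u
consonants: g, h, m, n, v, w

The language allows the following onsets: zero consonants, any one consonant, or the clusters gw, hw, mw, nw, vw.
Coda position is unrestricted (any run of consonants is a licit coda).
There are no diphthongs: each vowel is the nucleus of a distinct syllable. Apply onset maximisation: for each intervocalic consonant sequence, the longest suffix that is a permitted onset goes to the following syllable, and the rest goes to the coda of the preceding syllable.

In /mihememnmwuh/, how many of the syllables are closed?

2

Nuclei (vowels): i, e, e, u → 4 syllables.
/i…e/ gap (V1→V2): /h/ is a single consonant, so it becomes the next onset.
/e…e/ gap (V2→V3): /m/ is a single consonant, so it becomes the next onset.
/e…u/ gap (V3→V4): cluster /mnmw/ — the longest permitted-onset suffix is /mw/; onset = /mw/, preceding coda = /mn/.
So the parse is mi.he.memn.mwuh.
Classifying each syllable: /mi/ (open), /he/ (open), /memn/ (closed), /mwuh/ (closed).
Closed syllables: 2.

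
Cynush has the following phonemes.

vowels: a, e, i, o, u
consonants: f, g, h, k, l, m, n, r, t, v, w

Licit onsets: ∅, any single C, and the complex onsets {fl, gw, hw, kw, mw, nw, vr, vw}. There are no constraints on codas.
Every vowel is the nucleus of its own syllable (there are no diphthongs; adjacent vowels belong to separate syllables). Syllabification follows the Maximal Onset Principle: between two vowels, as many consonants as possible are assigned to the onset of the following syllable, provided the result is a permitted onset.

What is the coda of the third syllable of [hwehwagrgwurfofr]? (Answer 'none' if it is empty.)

Vowels present: e, a, u, o; each is a nucleus, giving 4 syllables.
Between /e/ (V1) and /a/ (V2): /hw/ — entire cluster is a permitted onset → onset /hw/, coda ∅.
Between /a/ (V2) and /u/ (V3): /grgw/ splits as /gr/ + /gw/ (/gw/ is the longest suffix that is a licit onset).
Between /u/ (V3) and /o/ (V4): /rf/ — longest licit onset from the right is /f/, leaving /r/ as coda.
Putting it together: hwe.hwagr.gwur.fofr.
Syllable 3 is /gwur/: onset /gw/, nucleus /u/, coda /r/.

r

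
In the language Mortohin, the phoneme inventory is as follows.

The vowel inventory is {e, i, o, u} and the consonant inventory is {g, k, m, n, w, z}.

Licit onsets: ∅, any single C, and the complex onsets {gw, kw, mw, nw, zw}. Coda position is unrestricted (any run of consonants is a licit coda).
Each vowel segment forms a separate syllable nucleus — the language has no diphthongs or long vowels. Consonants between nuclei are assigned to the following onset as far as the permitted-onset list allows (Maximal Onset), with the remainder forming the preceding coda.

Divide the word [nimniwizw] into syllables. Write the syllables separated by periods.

The vowels are i, i, i — 3 nuclei, so 3 syllables.
σ1/σ2 boundary: /mn/ splits as /m/ + /n/ (/n/ is the longest suffix that is a licit onset).
σ2/σ3 boundary: /w/ is a single consonant, so it becomes the next onset.

nim.ni.wizw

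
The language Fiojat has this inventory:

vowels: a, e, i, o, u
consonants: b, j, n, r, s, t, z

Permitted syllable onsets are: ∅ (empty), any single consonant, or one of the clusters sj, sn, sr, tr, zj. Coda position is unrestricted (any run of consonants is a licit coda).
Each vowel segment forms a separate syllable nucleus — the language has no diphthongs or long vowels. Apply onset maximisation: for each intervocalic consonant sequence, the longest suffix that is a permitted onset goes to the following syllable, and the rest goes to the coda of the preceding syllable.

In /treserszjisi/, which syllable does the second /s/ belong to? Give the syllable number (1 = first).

2

The vowels are e, e, i, i — 4 nuclei, so 4 syllables.
σ1/σ2 boundary: just /s/ — single C goes to the following onset.
σ2/σ3 boundary: /rszj/ — longest licit onset from the right is /zj/, leaving /rs/ as coda.
σ3/σ4 boundary: /s/ is a single consonant, so it becomes the next onset.
Result: tre.sers.zji.si.
The second /s/ is in the coda of syllable 2 (/sers/).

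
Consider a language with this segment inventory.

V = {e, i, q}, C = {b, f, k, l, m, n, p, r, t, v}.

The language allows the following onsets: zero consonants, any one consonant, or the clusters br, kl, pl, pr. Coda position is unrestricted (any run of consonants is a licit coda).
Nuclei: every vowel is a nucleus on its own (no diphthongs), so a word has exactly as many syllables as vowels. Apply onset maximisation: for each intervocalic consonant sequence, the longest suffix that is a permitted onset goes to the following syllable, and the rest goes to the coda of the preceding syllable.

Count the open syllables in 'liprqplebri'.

The vowels are i, q, e, i — 4 nuclei, so 4 syllables.
Between /i/ (V1) and /q/ (V2): cluster /pr/ — /pr/ is itself a permitted onset, so the whole cluster goes right; preceding coda = ∅.
Between /q/ (V2) and /e/ (V3): cluster /pl/ — /pl/ is itself a permitted onset, so the whole cluster goes right; preceding coda = ∅.
Between /e/ (V3) and /i/ (V4): /br/ — entire cluster is a permitted onset → onset /br/, coda ∅.
Syllabification: li.prq.ple.bri.
Classifying each syllable: /li/ (open), /prq/ (open), /ple/ (open), /bri/ (open).
Open syllables: 4.

4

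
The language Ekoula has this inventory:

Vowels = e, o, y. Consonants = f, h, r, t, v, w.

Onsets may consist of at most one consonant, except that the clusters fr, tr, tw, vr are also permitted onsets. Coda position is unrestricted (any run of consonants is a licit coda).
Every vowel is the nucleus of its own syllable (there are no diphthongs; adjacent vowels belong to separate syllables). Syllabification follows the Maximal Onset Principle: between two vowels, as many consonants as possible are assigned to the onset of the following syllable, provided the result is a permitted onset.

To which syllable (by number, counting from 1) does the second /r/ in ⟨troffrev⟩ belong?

2

Nuclei (vowels): o, e → 2 syllables.
Between /o/ (V1) and /e/ (V2): /ffr/ splits as /f/ + /fr/ (/fr/ is the longest suffix that is a licit onset).
Result: trof.frev.
The second /r/ is in the onset of syllable 2 (/frev/).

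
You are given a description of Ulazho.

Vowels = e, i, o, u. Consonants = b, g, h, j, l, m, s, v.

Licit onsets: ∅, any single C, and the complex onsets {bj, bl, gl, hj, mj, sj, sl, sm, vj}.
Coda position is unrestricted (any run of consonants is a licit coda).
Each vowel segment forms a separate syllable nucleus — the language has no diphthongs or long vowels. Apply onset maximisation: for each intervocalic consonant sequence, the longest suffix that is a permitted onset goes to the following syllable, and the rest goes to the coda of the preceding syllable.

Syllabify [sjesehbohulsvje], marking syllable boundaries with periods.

Nuclei (vowels): e, e, o, u, e → 5 syllables.
V1 /e/ – V2 /e/: just /s/ — single C goes to the following onset.
V2 /e/ – V3 /o/: /hb/; trying suffixes from longest down, /b/ is the first permitted one, so coda /h/ | onset /b/.
V3 /o/ – V4 /u/: /h/ → onset of the next syllable (single consonants are always licit onsets).
V4 /u/ – V5 /e/: /lsvj/ — longest licit onset from the right is /vj/, leaving /ls/ as coda.

sje.seh.bo.huls.vje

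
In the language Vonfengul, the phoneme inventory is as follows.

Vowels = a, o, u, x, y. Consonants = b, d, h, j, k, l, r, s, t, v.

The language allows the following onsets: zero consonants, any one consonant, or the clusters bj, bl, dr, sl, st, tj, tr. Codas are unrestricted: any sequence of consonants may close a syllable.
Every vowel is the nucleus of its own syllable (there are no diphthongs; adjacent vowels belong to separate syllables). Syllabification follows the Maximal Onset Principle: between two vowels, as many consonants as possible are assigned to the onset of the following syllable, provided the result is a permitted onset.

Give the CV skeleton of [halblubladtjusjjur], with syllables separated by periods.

CVC.CCV.CCVC.CCVCC.CVC

Nuclei (vowels): a, u, a, u, u → 5 syllables.
Between /a/ (V1) and /u/ (V2): /lbl/; trying suffixes from longest down, /bl/ is the first permitted one, so coda /l/ | onset /bl/.
Between /u/ (V2) and /a/ (V3): /bl/ is a licit onset in full, so it all attaches to the next syllable.
Between /a/ (V3) and /u/ (V4): /dtj/; trying suffixes from longest down, /tj/ is the first permitted one, so coda /d/ | onset /tj/.
Between /u/ (V4) and /u/ (V5): /sjj/; trying suffixes from longest down, /j/ is the first permitted one, so coda /sj/ | onset /j/.
Result: hal.blu.blad.tjusj.jur.
Mapping each syllable to C/V: /hal/ → CVC, /blu/ → CCV, /blad/ → CCVC, /tjusj/ → CCVCC, /jur/ → CVC.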